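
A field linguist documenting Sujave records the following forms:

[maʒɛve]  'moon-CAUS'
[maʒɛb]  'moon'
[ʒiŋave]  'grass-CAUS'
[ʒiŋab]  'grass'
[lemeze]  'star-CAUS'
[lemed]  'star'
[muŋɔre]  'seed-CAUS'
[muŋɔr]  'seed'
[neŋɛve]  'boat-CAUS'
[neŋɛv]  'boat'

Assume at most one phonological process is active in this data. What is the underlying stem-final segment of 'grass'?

In [ʒiŋave] and [ʒiŋab] the final segment of 'grass' alternates: [v] ~ [b].
The stem 'boat' ([neŋɛve], [neŋɛv]) shows [v] unchanged in both environments, so [v] cannot be basic with [b] derived in isolation.
So /b/ is underlying, and a rule of intervocalic spirantization — voiced stops become fricatives between vowels — gives [v].

/b/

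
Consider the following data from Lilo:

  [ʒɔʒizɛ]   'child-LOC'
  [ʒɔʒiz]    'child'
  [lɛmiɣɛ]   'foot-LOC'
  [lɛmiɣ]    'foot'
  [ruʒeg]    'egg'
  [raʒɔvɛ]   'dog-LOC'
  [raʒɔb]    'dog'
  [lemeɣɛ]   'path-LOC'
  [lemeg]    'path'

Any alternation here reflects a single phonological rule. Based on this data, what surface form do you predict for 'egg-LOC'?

In [lemeɣɛ] and [lemeg] the final segment of 'path' alternates: [ɣ] ~ [g].
But 'foot' keeps [ɣ] in both environments ([lɛmiɣɛ], [lɛmiɣ]), so there is no rule changing /ɣ/ to [g] in isolation.
The alternation reflects intervocalic spirantization: voiced stops become fricatives between vowels. /g/ is underlying.
From [ruʒeg] the stem 'egg' is /ruʒeg/; between vowels this yields [ruʒeɣɛ].

[ruʒeɣɛ]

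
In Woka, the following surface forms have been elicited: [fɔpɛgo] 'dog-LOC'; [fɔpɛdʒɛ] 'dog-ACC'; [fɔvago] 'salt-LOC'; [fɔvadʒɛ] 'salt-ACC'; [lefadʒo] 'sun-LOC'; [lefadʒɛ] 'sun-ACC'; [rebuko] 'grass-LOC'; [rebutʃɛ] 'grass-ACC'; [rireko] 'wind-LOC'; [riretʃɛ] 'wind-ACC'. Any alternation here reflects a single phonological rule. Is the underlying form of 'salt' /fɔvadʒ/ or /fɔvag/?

/fɔvag/

'salt' shows [g] ~ [dʒ] at the end of the stem ([fɔvago] vs [fɔvadʒɛ]).
But 'sun' keeps [dʒ] in both environments ([lefadʒo], [lefadʒɛ]), so there is no rule changing /dʒ/ to [g] before the LOC suffix.
The underlying segment must be /g/; /k/ and /g/ become palato-alveolar [tʃ] and [dʒ] before a front vowel, yielding [dʒ] there.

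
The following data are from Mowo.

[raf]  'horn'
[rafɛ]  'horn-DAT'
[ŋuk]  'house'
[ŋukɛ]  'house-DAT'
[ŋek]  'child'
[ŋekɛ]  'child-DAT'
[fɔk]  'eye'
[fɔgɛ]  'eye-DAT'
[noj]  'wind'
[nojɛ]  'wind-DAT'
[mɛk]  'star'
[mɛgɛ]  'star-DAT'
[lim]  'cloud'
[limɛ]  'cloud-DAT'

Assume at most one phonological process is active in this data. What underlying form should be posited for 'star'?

/mɛg/

'star' shows [k] ~ [g] at the end of the stem ([mɛk] vs [mɛgɛ]).
If /k/ were underlying and a rule turned it into [g] before the DAT suffix, 'child' would also alternate; but it has [k] in both [ŋek] and [ŋekɛ].
Therefore /g/ is basic and [k] is derived by word-final obstruent devoicing (voiced obstruents become voiceless word-finally).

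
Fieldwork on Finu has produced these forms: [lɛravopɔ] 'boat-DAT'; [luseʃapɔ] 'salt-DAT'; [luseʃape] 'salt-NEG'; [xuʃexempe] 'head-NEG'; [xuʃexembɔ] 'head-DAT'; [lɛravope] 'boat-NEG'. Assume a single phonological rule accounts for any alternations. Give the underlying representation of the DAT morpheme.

/-bɔ/

The DAT morpheme has two allomorphs, [-bɔ] and [-pɔ].
The NEG suffix, which begins with [p], is invariant after every stem; so [p] is not altered by any rule here.
The DAT suffix is therefore /-bɔ/ underlyingly, with post-vocalic devoicing: voiced stops become voiceless after a vowel.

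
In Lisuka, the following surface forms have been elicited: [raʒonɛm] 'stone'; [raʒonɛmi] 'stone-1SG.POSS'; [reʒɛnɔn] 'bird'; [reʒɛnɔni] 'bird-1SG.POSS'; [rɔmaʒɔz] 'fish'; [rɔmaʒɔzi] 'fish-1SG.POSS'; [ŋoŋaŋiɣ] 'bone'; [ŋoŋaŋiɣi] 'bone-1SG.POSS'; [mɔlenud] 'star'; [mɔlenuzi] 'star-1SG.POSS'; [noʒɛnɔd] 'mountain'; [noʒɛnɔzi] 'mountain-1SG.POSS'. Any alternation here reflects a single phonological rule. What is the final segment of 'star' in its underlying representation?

In [mɔlenud] and [mɔlenuzi] the final segment of 'star' alternates: [d] ~ [z].
Compare 'fish', with invariant [z] in [rɔmaʒɔz] and [rɔmaʒɔzi]: an analysis with underlying /z/ and a rule producing [d] in isolation would wrongly predict alternation here too.
The alternation reflects intervocalic spirantization: voiced stops become fricatives between vowels. /d/ is underlying.

/d/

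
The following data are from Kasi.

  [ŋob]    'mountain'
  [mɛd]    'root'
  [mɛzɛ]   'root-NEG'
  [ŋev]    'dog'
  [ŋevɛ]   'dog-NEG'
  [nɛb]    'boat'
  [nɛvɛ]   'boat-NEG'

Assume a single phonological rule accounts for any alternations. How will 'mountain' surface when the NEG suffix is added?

'boat' shows [b] ~ [v] at the end of the stem ([nɛb] vs [nɛvɛ]).
Compare 'dog', with invariant [v] in [ŋev] and [ŋevɛ]: an analysis with underlying /v/ and a rule producing [b] in isolation would wrongly predict alternation here too.
Therefore /b/ is basic and [v] is derived by intervocalic spirantization (voiced stops become fricatives between vowels).
The one attested form of 'mountain', [ŋob], shows underlying /ŋob/. Applying the same rule between vowels gives [ŋovɛ].

[ŋovɛ]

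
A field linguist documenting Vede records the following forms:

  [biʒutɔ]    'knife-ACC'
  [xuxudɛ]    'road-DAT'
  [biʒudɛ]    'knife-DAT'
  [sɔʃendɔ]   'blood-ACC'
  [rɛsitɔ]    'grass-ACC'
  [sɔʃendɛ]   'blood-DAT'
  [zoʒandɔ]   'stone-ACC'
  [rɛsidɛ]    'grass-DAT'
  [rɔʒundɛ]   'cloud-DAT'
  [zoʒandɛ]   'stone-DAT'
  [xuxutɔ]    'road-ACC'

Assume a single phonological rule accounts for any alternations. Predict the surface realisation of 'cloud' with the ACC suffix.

The ACC morpheme has two allomorphs, [-dɔ] and [-tɔ].
By contrast the DAT suffix keeps its initial [d] throughout — that segment must be underlying.
The ACC suffix is therefore /-tɔ/ underlyingly, with post-nasal voicing: voiceless stops become voiced after a nasal.
After 'cloud', which ends in a nasal, the suffix surfaces as [-dɔ], giving [rɔʒundɔ].

[rɔʒundɔ]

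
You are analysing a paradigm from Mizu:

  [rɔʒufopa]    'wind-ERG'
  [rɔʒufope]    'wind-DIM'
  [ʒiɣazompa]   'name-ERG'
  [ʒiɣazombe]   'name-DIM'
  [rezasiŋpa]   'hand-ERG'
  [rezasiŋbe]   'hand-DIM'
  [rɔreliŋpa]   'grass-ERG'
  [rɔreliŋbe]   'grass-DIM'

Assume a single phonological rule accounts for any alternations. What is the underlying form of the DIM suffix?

The DIM morpheme has two allomorphs, [-be] and [-pe].
By contrast the ERG suffix keeps its initial [p] throughout — that segment must be underlying.
The DIM suffix is therefore /-be/ underlyingly, with post-vocalic devoicing: voiced stops become voiceless after a vowel.

/-be/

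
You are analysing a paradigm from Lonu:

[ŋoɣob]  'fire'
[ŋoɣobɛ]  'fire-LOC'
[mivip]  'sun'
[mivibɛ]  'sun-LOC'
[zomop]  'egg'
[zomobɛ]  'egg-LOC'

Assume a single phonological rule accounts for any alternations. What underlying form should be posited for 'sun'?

The root 'sun' surfaces as [mivip] and [mivibɛ], with a stem-final [p] ~ [b] alternation.
The stem 'fire' ([ŋoɣob], [ŋoɣobɛ]) shows [b] unchanged in both environments, so [b] cannot be basic with [p] derived in isolation.
Therefore /p/ is basic and [b] is derived by intervocalic voicing (voiceless stops become voiced between vowels).

/mivip/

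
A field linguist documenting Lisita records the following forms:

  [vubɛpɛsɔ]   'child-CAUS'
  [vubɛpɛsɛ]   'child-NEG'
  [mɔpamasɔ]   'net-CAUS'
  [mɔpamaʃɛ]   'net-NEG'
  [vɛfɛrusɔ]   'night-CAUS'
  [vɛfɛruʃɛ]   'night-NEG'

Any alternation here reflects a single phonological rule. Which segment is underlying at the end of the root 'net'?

/ʃ/

The stem for 'net' ends in [s] in [mɔpamasɔ] but [ʃ] in [mɔpamaʃɛ].
But 'child' keeps [s] in both environments ([vubɛpɛsɔ], [vubɛpɛsɛ]), so there is no rule changing /s/ to [ʃ] before the NEG suffix.
So /ʃ/ is underlying, and a rule of depalatalization — palato-alveolar /ʃ/ becomes [s] when no front vowel follows — gives [s].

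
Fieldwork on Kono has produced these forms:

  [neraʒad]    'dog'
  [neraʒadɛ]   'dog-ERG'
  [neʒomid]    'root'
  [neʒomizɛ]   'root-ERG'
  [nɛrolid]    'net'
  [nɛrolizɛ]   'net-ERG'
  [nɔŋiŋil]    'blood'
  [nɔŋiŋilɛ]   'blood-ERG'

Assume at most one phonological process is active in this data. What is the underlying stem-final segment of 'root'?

/z/

'root' shows [d] ~ [z] at the end of the stem ([neʒomid] vs [neʒomizɛ]).
Compare 'dog', with invariant [d] in [neraʒad] and [neraʒadɛ]: an analysis with underlying /d/ and a rule producing [z] before the ERG suffix would wrongly predict alternation here too.
The underlying segment must be /z/; voiced fricatives become stops word-finally, yielding [d] there.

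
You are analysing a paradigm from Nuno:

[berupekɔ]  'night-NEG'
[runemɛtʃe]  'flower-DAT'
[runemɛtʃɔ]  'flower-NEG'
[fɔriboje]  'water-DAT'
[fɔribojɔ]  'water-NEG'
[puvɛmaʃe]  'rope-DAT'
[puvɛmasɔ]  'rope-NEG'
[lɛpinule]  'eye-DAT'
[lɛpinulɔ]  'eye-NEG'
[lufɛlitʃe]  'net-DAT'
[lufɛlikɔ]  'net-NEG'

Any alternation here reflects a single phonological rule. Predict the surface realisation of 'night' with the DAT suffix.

[berupetʃe]

'net' shows [tʃ] ~ [k] at the end of the stem ([lufɛlitʃe] vs [lufɛlikɔ]).
The stem 'flower' ([runemɛtʃe], [runemɛtʃɔ]) shows [tʃ] unchanged in both environments, so [tʃ] cannot be basic with [k] derived before the NEG suffix.
Therefore /k/ is basic and [tʃ] is derived by palatalization before a front vowel (/k/ and /s/ become palato-alveolar [tʃ] and [ʃ] before a front vowel).
From [berupekɔ] the stem 'night' is /berupek/; before a front vowel this yields [berupetʃe].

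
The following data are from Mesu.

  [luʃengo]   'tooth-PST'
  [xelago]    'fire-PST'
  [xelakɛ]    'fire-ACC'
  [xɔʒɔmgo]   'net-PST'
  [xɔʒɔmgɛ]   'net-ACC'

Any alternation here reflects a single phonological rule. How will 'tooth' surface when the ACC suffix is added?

[luʃengɛ]

The ACC suffix surfaces as [-gɛ] and [-kɛ], depending on the final segment of the stem.
By contrast the PST suffix keeps its initial [g] throughout — that segment must be underlying.
So the underlying form is /-kɛ/, and voiceless stops become voiced after a nasal.
After 'tooth', which ends in a nasal, the suffix surfaces as [-gɛ], giving [luʃengɛ].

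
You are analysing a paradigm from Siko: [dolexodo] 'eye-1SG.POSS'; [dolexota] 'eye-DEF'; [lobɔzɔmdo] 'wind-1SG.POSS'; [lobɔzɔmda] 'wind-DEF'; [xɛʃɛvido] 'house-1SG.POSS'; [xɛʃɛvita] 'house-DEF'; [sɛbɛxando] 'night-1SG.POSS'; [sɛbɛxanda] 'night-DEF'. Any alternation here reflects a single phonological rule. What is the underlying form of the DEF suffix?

The DEF morpheme has two allomorphs, [-da] and [-ta].
The 1SG.POSS suffix, which begins with [d], is invariant after every stem; so [d] is not altered by any rule here.
The DEF suffix is therefore /-ta/ underlyingly, with post-nasal voicing: voiceless stops become voiced after a nasal.

/-ta/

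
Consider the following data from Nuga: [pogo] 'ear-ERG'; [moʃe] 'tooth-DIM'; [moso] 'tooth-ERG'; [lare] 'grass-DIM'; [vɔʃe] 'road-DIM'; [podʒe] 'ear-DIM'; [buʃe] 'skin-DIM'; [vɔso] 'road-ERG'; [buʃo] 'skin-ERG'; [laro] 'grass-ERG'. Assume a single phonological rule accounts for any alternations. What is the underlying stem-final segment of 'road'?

/s/

In [vɔʃe] and [vɔso] the final segment of 'road' alternates: [ʃ] ~ [s].
Compare 'skin', with invariant [ʃ] in [buʃe] and [buʃo]: an analysis with underlying /ʃ/ and a rule producing [s] before the ERG suffix would wrongly predict alternation here too.
So /s/ is underlying, and a rule of palatalization before a front vowel — /g/ and /s/ become palato-alveolar [dʒ] and [ʃ] before a front vowel — gives [ʃ].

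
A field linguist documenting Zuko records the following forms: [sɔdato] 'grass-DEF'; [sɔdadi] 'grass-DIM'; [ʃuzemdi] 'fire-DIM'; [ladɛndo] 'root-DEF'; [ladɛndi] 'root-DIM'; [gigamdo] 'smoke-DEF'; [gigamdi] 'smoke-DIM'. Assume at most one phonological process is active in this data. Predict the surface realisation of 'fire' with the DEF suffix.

[ʃuzemdo]

The DEF suffix surfaces as [-do] and [-to], depending on the final segment of the stem.
The DIM suffix, which begins with [d], is invariant after every stem; so [d] is not altered by any rule here.
So the underlying form is /-to/, and voiceless stops become voiced after a nasal.
After 'fire', which ends in a nasal, the suffix surfaces as [-do], giving [ʃuzemdo].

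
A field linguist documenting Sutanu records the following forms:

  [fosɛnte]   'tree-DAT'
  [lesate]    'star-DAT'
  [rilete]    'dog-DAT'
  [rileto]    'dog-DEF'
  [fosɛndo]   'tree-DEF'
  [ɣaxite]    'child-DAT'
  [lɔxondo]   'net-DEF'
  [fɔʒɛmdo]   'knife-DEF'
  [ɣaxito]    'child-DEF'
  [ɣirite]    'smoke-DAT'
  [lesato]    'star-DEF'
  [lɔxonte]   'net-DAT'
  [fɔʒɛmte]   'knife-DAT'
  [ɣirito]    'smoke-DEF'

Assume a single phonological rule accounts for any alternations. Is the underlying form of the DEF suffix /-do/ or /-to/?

/-do/

The DEF morpheme has two allomorphs, [-do] and [-to].
By contrast the DAT suffix keeps its initial [t] throughout — that segment must be underlying.
So the underlying form is /-do/, and voiced stops become voiceless after a vowel.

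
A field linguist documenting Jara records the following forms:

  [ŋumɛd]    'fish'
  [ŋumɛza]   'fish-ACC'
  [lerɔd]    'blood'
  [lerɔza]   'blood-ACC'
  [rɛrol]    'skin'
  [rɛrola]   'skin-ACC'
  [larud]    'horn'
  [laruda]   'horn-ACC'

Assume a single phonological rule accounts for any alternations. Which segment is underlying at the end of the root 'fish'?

The root 'fish' surfaces as [ŋumɛd] and [ŋumɛza], with a stem-final [d] ~ [z] alternation.
Compare 'horn', with invariant [d] in [larud] and [laruda]: an analysis with underlying /d/ and a rule producing [z] before the ACC suffix would wrongly predict alternation here too.
Therefore /z/ is basic and [d] is derived by word-final hardening (voiced fricatives become stops word-finally).

/z/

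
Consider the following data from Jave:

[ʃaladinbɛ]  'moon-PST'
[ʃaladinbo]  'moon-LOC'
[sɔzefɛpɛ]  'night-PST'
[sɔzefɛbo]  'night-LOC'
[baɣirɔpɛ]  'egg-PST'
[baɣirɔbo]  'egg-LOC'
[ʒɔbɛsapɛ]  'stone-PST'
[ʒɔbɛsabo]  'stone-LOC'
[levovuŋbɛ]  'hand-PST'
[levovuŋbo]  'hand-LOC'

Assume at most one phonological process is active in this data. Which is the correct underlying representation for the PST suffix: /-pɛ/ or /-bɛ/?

/-pɛ/

The PST suffix surfaces as [-bɛ] and [-pɛ], depending on the final segment of the stem.
By contrast the LOC suffix keeps its initial [b] throughout — that segment must be underlying.
The PST suffix is therefore /-pɛ/ underlyingly, with post-nasal voicing: voiceless stops become voiced after a nasal.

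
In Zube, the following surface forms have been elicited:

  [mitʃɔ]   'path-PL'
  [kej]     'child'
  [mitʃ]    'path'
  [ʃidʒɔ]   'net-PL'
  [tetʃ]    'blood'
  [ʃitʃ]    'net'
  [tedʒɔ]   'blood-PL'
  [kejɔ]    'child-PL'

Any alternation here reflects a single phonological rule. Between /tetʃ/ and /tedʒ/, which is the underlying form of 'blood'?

/tedʒ/

The root 'blood' surfaces as [tedʒɔ] and [tetʃ], with a stem-final [dʒ] ~ [tʃ] alternation.
Compare 'path', with invariant [tʃ] in [mitʃɔ] and [mitʃ]: an analysis with underlying /tʃ/ and a rule producing [dʒ] before the PL suffix would wrongly predict alternation here too.
So /dʒ/ is underlying, and a rule of word-final obstruent devoicing — voiced obstruents become voiceless word-finally — gives [tʃ].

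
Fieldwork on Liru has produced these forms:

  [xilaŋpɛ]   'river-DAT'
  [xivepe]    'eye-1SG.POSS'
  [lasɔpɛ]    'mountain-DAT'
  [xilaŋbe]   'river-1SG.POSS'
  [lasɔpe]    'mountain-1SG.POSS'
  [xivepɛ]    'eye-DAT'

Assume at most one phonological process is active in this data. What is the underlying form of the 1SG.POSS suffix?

The 1SG.POSS morpheme has two allomorphs, [-be] and [-pe].
By contrast the DAT suffix keeps its initial [p] throughout — that segment must be underlying.
The 1SG.POSS suffix is therefore /-be/ underlyingly, with post-vocalic devoicing: voiced stops become voiceless after a vowel.

/-be/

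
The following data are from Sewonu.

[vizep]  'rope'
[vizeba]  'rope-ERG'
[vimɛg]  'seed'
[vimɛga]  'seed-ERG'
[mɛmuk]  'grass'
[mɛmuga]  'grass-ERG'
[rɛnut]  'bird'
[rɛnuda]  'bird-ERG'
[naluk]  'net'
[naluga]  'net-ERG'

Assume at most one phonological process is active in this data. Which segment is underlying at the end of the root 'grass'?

/k/

The root 'grass' surfaces as [mɛmuk] and [mɛmuga], with a stem-final [k] ~ [g] alternation.
But 'seed' keeps [g] in both environments ([vimɛg], [vimɛga]), so there is no rule changing /g/ to [k] in isolation.
So /k/ is underlying, and a rule of intervocalic voicing — voiceless stops become voiced between vowels — gives [g].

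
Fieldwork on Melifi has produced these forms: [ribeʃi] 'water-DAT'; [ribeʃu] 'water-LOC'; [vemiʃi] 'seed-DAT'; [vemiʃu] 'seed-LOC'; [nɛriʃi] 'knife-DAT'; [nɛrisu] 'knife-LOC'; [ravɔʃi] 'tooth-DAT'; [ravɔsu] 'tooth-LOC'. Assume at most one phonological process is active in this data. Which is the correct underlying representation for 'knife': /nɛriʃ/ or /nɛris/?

The root 'knife' surfaces as [nɛriʃi] and [nɛrisu], with a stem-final [ʃ] ~ [s] alternation.
Compare 'seed', with invariant [ʃ] in [vemiʃi] and [vemiʃu]: an analysis with underlying /ʃ/ and a rule producing [s] before the LOC suffix would wrongly predict alternation here too.
So /s/ is underlying, and a rule of palatalization before a front vowel — /s/ becomes palato-alveolar [ʃ] before a front vowel — gives [ʃ].

/nɛris/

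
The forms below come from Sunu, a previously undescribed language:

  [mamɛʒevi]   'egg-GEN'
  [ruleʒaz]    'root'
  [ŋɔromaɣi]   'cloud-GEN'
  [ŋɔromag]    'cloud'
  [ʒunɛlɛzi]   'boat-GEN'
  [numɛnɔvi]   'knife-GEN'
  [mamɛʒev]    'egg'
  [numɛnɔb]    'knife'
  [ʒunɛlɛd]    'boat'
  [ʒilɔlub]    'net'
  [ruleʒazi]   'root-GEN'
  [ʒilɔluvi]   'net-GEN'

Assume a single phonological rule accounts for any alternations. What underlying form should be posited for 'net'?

'net' shows [b] ~ [v] at the end of the stem ([ʒilɔlub] vs [ʒilɔluvi]).
Compare 'egg', with invariant [v] in [mamɛʒev] and [mamɛʒevi]: an analysis with underlying /v/ and a rule producing [b] in isolation would wrongly predict alternation here too.
So /b/ is underlying, and a rule of intervocalic spirantization — voiced stops become fricatives between vowels — gives [v].
Hence 'net' is /ʒilɔlub/ underlyingly.

/ʒilɔlub/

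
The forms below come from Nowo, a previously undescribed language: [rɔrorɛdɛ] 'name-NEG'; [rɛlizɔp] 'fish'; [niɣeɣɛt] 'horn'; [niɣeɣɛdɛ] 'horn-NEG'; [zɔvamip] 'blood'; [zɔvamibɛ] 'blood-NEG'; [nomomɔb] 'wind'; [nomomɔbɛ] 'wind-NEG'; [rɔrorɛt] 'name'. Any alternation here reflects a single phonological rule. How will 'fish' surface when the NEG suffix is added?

The root 'blood' surfaces as [zɔvamibɛ] and [zɔvamip], with a stem-final [b] ~ [p] alternation.
The stem 'wind' ([nomomɔbɛ], [nomomɔb]) shows [b] unchanged in both environments, so [b] cannot be basic with [p] derived in isolation.
The alternation reflects intervocalic voicing: voiceless stops become voiced between vowels. /p/ is underlying.
The one attested form of 'fish', [rɛlizɔp], shows underlying /rɛlizɔp/. Applying the same rule between vowels gives [rɛlizɔbɛ].

[rɛlizɔbɛ]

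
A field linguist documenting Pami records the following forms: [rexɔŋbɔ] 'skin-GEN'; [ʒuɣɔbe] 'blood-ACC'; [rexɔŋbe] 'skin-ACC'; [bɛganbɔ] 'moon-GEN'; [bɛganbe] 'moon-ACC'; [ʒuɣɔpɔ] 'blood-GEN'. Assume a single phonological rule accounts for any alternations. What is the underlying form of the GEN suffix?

The GEN suffix surfaces as [-bɔ] and [-pɔ], depending on the final segment of the stem.
The ACC suffix, which begins with [b], is invariant after every stem; so [b] is not altered by any rule here.
So the underlying form is /-pɔ/, and voiceless stops become voiced after a nasal.

/-pɔ/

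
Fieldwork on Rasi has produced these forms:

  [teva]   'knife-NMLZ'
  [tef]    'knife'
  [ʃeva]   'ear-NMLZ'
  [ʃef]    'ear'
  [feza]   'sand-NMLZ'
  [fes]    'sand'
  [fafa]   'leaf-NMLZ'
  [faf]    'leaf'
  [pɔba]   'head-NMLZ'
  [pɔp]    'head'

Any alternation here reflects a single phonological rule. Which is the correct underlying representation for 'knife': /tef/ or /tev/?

The root 'knife' surfaces as [teva] and [tef], with a stem-final [v] ~ [f] alternation.
But 'leaf' keeps [f] in both environments ([fafa], [faf]), so there is no rule changing /f/ to [v] before the NMLZ suffix.
So /v/ is underlying, and a rule of word-final obstruent devoicing — voiced obstruents become voiceless word-finally — gives [f].

/tev/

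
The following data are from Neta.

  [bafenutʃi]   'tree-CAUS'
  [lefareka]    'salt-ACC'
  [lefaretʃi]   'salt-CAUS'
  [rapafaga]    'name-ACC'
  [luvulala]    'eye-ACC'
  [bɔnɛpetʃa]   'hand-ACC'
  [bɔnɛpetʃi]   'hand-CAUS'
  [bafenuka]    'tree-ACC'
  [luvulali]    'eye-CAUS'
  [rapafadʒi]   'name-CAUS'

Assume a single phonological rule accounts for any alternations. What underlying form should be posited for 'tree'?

/bafenuk/

The root 'tree' surfaces as [bafenutʃi] and [bafenuka], with a stem-final [tʃ] ~ [k] alternation.
If /tʃ/ were underlying and a rule turned it into [k] before the ACC suffix, 'hand' would also alternate; but it has [tʃ] in both [bɔnɛpetʃi] and [bɔnɛpetʃa].
The alternation reflects palatalization before a front vowel: /k/ and /g/ become palato-alveolar [tʃ] and [dʒ] before a front vowel. /k/ is underlying.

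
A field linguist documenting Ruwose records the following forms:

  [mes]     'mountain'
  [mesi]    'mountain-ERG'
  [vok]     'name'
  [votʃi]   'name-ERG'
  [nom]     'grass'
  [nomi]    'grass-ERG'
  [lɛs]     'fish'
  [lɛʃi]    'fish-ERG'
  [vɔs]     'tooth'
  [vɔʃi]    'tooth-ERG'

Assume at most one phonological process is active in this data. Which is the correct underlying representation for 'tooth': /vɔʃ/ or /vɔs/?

The root 'tooth' surfaces as [vɔs] and [vɔʃi], with a stem-final [s] ~ [ʃ] alternation.
The stem 'mountain' ([mes], [mesi]) shows [s] unchanged in both environments, so [s] cannot be basic with [ʃ] derived before the ERG suffix.
So /ʃ/ is underlying, and a rule of depalatalization — palato-alveolar /tʃ/ and /ʃ/ become [k] and [s] when no front vowel follows — gives [s].

/vɔʃ/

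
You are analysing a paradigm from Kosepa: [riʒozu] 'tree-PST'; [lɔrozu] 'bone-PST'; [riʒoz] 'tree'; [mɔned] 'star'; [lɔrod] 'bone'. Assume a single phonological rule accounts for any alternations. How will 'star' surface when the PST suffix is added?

[mɔnezu]

The root 'bone' surfaces as [lɔrozu] and [lɔrod], with a stem-final [z] ~ [d] alternation.
But 'tree' keeps [z] in both environments ([riʒozu], [riʒoz]), so there is no rule changing /z/ to [d] in isolation.
So /d/ is underlying, and a rule of intervocalic spirantization — voiced stops become fricatives between vowels — gives [z].
The one attested form of 'star', [mɔned], shows underlying /mɔned/. Applying the same rule between vowels gives [mɔnezu].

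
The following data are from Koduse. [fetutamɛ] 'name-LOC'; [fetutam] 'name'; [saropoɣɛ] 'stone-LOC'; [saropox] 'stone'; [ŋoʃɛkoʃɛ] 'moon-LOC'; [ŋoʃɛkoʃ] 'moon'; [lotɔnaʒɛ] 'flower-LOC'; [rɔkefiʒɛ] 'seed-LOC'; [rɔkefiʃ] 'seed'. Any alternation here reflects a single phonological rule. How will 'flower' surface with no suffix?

[lotɔnaʃ]

In [rɔkefiʒɛ] and [rɔkefiʃ] the final segment of 'seed' alternates: [ʒ] ~ [ʃ].
But 'moon' keeps [ʃ] in both environments ([ŋoʃɛkoʃɛ], [ŋoʃɛkoʃ]), so there is no rule changing /ʃ/ to [ʒ] before the LOC suffix.
Therefore /ʒ/ is basic and [ʃ] is derived by word-final obstruent devoicing (voiced obstruents become voiceless word-finally).
From [lotɔnaʒɛ] the stem 'flower' is /lotɔnaʒ/; word-finally this yields [lotɔnaʃ].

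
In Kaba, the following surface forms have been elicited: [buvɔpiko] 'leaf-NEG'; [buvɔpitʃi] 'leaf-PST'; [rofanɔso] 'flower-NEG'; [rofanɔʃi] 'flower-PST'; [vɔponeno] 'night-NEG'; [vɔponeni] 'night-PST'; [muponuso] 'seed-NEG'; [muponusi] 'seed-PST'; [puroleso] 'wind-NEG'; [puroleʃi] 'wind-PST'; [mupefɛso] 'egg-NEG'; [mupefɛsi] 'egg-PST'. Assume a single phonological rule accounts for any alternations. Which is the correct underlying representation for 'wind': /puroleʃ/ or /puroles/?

/puroleʃ/

'wind' shows [s] ~ [ʃ] at the end of the stem ([puroleso] vs [puroleʃi]).
Compare 'seed', with invariant [s] in [muponuso] and [muponusi]: an analysis with underlying /s/ and a rule producing [ʃ] before the PST suffix would wrongly predict alternation here too.
The alternation reflects depalatalization: palato-alveolar /tʃ/ and /ʃ/ become [k] and [s] when no front vowel follows. /ʃ/ is underlying.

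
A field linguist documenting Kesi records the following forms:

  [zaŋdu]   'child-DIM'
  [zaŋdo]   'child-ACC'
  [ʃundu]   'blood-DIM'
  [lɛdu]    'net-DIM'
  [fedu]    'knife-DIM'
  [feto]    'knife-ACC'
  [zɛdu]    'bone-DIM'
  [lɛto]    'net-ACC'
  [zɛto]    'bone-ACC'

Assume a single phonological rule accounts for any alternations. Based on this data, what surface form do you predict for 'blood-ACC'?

[ʃundo]

The ACC morpheme has two allomorphs, [-do] and [-to].
The DIM suffix, which begins with [d], is invariant after every stem; so [d] is not altered by any rule here.
The ACC suffix is therefore /-to/ underlyingly, with post-nasal voicing: voiceless stops become voiced after a nasal.
After 'blood', which ends in a nasal, the suffix surfaces as [-do], giving [ʃundo].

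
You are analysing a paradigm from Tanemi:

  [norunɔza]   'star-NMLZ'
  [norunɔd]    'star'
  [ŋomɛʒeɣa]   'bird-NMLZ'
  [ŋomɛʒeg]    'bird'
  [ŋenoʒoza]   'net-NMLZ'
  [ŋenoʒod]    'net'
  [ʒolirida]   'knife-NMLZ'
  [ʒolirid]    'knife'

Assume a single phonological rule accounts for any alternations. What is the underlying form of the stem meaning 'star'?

/norunɔz/

The root 'star' surfaces as [norunɔza] and [norunɔd], with a stem-final [z] ~ [d] alternation.
The stem 'knife' ([ʒolirida], [ʒolirid]) shows [d] unchanged in both environments, so [d] cannot be basic with [z] derived before the NMLZ suffix.
So /z/ is underlying, and a rule of word-final hardening — voiced fricatives become stops word-finally — gives [d].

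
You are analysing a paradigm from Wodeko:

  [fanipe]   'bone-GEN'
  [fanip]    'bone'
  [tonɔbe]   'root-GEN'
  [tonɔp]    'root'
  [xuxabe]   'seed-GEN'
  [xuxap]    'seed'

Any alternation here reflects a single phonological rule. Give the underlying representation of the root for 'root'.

/tonɔb/

The stem for 'root' ends in [b] in [tonɔbe] but [p] in [tonɔp].
If /p/ were underlying and a rule turned it into [b] before the GEN suffix, 'bone' would also alternate; but it has [p] in both [fanipe] and [fanip].
The underlying segment must be /b/; voiced obstruents become voiceless word-finally, yielding [p] there.
Hence 'root' is /tonɔb/ underlyingly.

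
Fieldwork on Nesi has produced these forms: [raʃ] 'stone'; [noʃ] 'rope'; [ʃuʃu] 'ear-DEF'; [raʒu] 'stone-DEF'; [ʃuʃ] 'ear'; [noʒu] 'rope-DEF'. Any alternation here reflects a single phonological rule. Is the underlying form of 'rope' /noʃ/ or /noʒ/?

/noʒ/

In [noʃ] and [noʒu] the final segment of 'rope' alternates: [ʃ] ~ [ʒ].
But 'ear' keeps [ʃ] in both environments ([ʃuʃ], [ʃuʃu]), so there is no rule changing /ʃ/ to [ʒ] before the DEF suffix.
Therefore /ʒ/ is basic and [ʃ] is derived by word-final obstruent devoicing (voiced obstruents become voiceless word-finally).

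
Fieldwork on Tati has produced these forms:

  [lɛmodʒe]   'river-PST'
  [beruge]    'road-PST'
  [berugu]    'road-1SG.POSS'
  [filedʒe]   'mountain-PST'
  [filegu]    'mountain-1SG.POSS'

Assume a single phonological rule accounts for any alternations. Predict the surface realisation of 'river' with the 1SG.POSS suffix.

[lɛmogu]

The root 'mountain' surfaces as [filedʒe] and [filegu], with a stem-final [dʒ] ~ [g] alternation.
If /g/ were underlying and a rule turned it into [dʒ] before the PST suffix, 'road' would also alternate; but it has [g] in both [beruge] and [berugu].
Therefore /dʒ/ is basic and [g] is derived by depalatalization (palato-alveolar /dʒ/ becomes [g] when no front vowel follows).
From [lɛmodʒe] the stem 'river' is /lɛmodʒ/; when no front vowel follows this yields [lɛmogu].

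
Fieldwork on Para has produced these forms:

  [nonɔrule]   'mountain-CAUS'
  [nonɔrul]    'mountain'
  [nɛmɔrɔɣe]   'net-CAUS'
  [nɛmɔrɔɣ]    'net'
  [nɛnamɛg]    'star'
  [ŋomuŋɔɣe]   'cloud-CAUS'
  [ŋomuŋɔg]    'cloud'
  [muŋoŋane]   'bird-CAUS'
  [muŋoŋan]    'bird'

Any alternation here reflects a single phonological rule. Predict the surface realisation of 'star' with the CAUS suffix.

In [ŋomuŋɔɣe] and [ŋomuŋɔg] the final segment of 'cloud' alternates: [ɣ] ~ [g].
But 'net' keeps [ɣ] in both environments ([nɛmɔrɔɣe], [nɛmɔrɔɣ]), so there is no rule changing /ɣ/ to [g] in isolation.
The alternation reflects intervocalic spirantization: voiced stops become fricatives between vowels. /g/ is underlying.
The one attested form of 'star', [nɛnamɛg], shows underlying /nɛnamɛg/. Applying the same rule between vowels gives [nɛnamɛɣe].

[nɛnamɛɣe]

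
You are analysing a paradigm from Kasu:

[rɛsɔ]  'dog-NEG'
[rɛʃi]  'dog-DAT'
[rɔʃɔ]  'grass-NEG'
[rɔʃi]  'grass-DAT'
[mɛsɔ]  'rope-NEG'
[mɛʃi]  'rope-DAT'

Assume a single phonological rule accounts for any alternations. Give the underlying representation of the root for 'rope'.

The stem for 'rope' ends in [s] in [mɛsɔ] but [ʃ] in [mɛʃi].
But 'grass' keeps [ʃ] in both environments ([rɔʃɔ], [rɔʃi]), so there is no rule changing /ʃ/ to [s] before the NEG suffix.
Therefore /s/ is basic and [ʃ] is derived by palatalization before a front vowel (/s/ becomes palato-alveolar [ʃ] before a front vowel).

/mɛs/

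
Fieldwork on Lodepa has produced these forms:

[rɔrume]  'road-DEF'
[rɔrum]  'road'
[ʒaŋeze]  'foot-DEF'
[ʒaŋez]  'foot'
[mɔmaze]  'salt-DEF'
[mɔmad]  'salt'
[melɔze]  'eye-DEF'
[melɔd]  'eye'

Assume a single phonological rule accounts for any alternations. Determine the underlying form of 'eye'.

/melɔd/

In [melɔze] and [melɔd] the final segment of 'eye' alternates: [z] ~ [d].
Compare 'foot', with invariant [z] in [ʒaŋeze] and [ʒaŋez]: an analysis with underlying /z/ and a rule producing [d] in isolation would wrongly predict alternation here too.
So /d/ is underlying, and a rule of intervocalic spirantization — voiced stops become fricatives between vowels — gives [z].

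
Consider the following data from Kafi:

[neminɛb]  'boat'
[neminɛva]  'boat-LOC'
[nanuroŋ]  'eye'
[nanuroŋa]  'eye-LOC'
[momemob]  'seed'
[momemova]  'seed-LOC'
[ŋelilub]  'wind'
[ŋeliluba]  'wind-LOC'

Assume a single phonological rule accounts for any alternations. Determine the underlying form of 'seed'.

/momemov/

'seed' shows [b] ~ [v] at the end of the stem ([momemob] vs [momemova]).
Compare 'wind', with invariant [b] in [ŋelilub] and [ŋeliluba]: an analysis with underlying /b/ and a rule producing [v] before the LOC suffix would wrongly predict alternation here too.
The underlying segment must be /v/; voiced fricatives become stops word-finally, yielding [b] there.
Hence 'seed' is /momemov/ underlyingly.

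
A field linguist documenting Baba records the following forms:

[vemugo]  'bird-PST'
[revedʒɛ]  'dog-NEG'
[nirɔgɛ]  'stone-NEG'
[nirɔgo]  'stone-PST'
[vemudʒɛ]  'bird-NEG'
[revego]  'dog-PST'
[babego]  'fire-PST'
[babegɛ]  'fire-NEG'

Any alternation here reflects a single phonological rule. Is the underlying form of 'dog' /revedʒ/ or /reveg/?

In [revego] and [revedʒɛ] the final segment of 'dog' alternates: [g] ~ [dʒ].
But 'stone' keeps [g] in both environments ([nirɔgo], [nirɔgɛ]), so there is no rule changing /g/ to [dʒ] before the NEG suffix.
Therefore /dʒ/ is basic and [g] is derived by depalatalization (palato-alveolar /dʒ/ becomes [g] when no front vowel follows).

/revedʒ/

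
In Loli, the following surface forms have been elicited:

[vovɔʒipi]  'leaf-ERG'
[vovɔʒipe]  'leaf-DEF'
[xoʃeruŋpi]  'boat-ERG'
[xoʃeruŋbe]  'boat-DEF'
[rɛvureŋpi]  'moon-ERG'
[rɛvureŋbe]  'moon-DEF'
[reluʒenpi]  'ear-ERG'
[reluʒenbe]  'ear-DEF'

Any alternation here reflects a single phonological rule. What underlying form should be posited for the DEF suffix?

/-be/

The DEF suffix surfaces as [-be] and [-pe], depending on the final segment of the stem.
The ERG suffix, which begins with [p], is invariant after every stem; so [p] is not altered by any rule here.
So the underlying form is /-be/, and voiced stops become voiceless after a vowel.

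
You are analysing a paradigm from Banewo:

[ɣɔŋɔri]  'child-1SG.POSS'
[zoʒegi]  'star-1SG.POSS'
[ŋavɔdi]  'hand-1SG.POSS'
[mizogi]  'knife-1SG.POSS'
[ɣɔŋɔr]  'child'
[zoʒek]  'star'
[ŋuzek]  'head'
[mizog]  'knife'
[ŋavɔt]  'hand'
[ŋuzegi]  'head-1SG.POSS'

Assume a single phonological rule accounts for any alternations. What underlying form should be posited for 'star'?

'star' shows [k] ~ [g] at the end of the stem ([zoʒek] vs [zoʒegi]).
Compare 'knife', with invariant [g] in [mizog] and [mizogi]: an analysis with underlying /g/ and a rule producing [k] in isolation would wrongly predict alternation here too.
Therefore /k/ is basic and [g] is derived by intervocalic voicing (voiceless stops become voiced between vowels).
Hence 'star' is /zoʒek/ underlyingly.

/zoʒek/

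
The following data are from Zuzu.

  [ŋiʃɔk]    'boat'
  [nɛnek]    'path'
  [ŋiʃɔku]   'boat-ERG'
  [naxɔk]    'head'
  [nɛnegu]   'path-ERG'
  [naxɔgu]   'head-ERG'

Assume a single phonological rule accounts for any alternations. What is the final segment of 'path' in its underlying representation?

/g/

'path' shows [k] ~ [g] at the end of the stem ([nɛnek] vs [nɛnegu]).
But 'boat' keeps [k] in both environments ([ŋiʃɔk], [ŋiʃɔku]), so there is no rule changing /k/ to [g] before the ERG suffix.
Therefore /g/ is basic and [k] is derived by word-final obstruent devoicing (voiced obstruents become voiceless word-finally).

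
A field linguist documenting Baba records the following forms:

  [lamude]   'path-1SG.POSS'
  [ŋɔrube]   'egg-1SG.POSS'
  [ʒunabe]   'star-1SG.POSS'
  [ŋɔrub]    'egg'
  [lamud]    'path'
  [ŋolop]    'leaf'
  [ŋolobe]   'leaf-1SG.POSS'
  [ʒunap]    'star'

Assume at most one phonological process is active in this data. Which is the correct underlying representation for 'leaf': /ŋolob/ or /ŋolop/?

In [ŋolop] and [ŋolobe] the final segment of 'leaf' alternates: [p] ~ [b].
If /b/ were underlying and a rule turned it into [p] in isolation, 'egg' would also alternate; but it has [b] in both [ŋɔrub] and [ŋɔrube].
So /p/ is underlying, and a rule of intervocalic voicing — voiceless stops become voiced between vowels — gives [b].

/ŋolop/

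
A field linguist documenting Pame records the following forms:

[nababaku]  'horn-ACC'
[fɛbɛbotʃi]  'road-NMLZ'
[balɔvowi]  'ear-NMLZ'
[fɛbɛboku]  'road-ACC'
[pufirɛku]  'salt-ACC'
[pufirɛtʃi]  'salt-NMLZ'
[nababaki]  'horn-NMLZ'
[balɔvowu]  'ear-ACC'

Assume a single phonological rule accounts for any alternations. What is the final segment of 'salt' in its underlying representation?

The root 'salt' surfaces as [pufirɛtʃi] and [pufirɛku], with a stem-final [tʃ] ~ [k] alternation.
The stem 'horn' ([nababaki], [nababaku]) shows [k] unchanged in both environments, so [k] cannot be basic with [tʃ] derived before the NMLZ suffix.
Therefore /tʃ/ is basic and [k] is derived by depalatalization (palato-alveolar /tʃ/ becomes [k] when no front vowel follows).

/tʃ/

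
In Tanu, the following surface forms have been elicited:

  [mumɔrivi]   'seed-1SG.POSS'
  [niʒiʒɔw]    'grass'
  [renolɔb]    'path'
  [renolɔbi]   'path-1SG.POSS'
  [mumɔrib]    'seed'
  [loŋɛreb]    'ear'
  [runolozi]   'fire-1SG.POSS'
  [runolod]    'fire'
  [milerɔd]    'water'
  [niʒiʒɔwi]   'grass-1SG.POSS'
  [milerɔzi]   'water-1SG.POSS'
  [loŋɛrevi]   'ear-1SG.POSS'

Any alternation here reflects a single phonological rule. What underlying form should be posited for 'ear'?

/loŋɛrev/

The stem for 'ear' ends in [v] in [loŋɛrevi] but [b] in [loŋɛreb].
But 'path' keeps [b] in both environments ([renolɔbi], [renolɔb]), so there is no rule changing /b/ to [v] before the 1SG.POSS suffix.
The alternation reflects word-final hardening: voiced fricatives become stops word-finally. /v/ is underlying.
So 'ear' = /loŋɛrev/.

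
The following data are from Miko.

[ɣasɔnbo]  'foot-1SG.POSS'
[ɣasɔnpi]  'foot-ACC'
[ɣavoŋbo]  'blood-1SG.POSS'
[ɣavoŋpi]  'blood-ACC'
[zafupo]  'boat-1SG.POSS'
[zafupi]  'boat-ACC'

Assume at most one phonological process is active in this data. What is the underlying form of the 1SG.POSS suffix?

/-bo/

The 1SG.POSS morpheme has two allomorphs, [-bo] and [-po].
By contrast the ACC suffix keeps its initial [p] throughout — that segment must be underlying.
The 1SG.POSS suffix is therefore /-bo/ underlyingly, with post-vocalic devoicing: voiced stops become voiceless after a vowel.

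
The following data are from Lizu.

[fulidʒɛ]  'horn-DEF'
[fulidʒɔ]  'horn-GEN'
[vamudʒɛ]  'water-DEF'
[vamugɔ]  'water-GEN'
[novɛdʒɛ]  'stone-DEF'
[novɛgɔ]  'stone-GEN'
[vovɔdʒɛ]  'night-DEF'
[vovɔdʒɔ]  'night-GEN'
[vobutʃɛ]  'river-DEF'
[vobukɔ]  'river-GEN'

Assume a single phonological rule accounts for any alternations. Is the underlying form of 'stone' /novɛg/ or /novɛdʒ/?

/novɛg/

The stem for 'stone' ends in [dʒ] in [novɛdʒɛ] but [g] in [novɛgɔ].
If /dʒ/ were underlying and a rule turned it into [g] before the GEN suffix, 'horn' would also alternate; but it has [dʒ] in both [fulidʒɛ] and [fulidʒɔ].
Therefore /g/ is basic and [dʒ] is derived by palatalization before a front vowel (/k/ and /g/ become palato-alveolar [tʃ] and [dʒ] before a front vowel).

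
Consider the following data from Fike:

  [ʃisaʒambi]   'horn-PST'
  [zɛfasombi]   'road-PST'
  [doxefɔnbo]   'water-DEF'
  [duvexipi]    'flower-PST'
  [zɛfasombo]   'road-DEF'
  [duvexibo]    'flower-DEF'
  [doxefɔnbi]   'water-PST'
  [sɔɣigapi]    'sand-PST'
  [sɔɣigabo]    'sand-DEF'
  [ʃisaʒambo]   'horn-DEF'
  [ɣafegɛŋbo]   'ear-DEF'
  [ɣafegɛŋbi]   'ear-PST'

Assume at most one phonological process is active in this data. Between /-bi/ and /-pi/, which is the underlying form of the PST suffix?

/-pi/

The PST suffix surfaces as [-bi] and [-pi], depending on the final segment of the stem.
The DEF suffix, which begins with [b], is invariant after every stem; so [b] is not altered by any rule here.
The PST suffix is therefore /-pi/ underlyingly, with post-nasal voicing: voiceless stops become voiced after a nasal.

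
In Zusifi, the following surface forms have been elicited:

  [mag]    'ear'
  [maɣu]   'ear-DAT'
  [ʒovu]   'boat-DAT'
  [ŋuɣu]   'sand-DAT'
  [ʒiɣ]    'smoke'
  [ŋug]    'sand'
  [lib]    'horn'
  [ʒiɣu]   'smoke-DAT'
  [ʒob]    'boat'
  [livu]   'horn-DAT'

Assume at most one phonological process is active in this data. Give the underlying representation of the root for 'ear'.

/mag/

In [maɣu] and [mag] the final segment of 'ear' alternates: [ɣ] ~ [g].
Compare 'smoke', with invariant [ɣ] in [ʒiɣu] and [ʒiɣ]: an analysis with underlying /ɣ/ and a rule producing [g] in isolation would wrongly predict alternation here too.
The alternation reflects intervocalic spirantization: voiced stops become fricatives between vowels. /g/ is underlying.
So 'ear' = /mag/.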